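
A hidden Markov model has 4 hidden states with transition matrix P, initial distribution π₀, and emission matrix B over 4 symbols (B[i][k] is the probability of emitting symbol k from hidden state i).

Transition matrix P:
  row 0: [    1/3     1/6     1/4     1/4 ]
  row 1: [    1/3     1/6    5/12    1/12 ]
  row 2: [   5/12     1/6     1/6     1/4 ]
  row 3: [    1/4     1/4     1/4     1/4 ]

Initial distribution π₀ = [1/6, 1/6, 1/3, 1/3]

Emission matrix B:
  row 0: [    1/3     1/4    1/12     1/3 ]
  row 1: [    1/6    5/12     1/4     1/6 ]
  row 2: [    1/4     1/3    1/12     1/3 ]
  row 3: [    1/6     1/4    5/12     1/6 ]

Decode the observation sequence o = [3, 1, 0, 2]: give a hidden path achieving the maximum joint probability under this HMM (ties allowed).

t=0: δ = [5.556e-02, 2.778e-02, 1.111e-01, 5.556e-02]  (obs o_0=3)
t=1: δ = [1.157e-02, 7.716e-03, 6.173e-03, 6.944e-03]  ψ = [2, 2, 2, 2]  (obs o_1=1)
t=2: δ = [1.286e-03, 3.215e-04, 8.038e-04, 4.823e-04]  ψ = [0, 0, 1, 0]  (obs o_2=0)
t=3: δ = [3.572e-05, 5.358e-05, 2.679e-05, 1.340e-04]  ψ = [0, 0, 0, 0]  (obs o_3=2)
backtrack: best end state = 3; path = [2, 0, 0, 3]

path = [2, 0, 0, 3]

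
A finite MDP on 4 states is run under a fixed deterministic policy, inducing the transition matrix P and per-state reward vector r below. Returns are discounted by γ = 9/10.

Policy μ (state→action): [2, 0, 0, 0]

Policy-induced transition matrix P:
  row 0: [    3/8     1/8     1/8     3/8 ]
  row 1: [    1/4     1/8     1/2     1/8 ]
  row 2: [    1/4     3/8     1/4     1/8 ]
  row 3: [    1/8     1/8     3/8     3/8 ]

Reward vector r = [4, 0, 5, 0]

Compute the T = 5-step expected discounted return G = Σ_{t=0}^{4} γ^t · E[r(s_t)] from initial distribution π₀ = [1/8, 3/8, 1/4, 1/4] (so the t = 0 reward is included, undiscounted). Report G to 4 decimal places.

t=0: π = [0.1250, 0.3750, 0.2500, 0.2500], E[r] = 1.7500, γ^t·E[r] = 1.750000, running G = 1.750000
t=1: π = [0.2344, 0.1875, 0.3594, 0.2188], E[r] = 2.7344, γ^t·E[r] = 2.460938, running G = 4.210938
t=2: π = [0.2520, 0.2148, 0.2949, 0.2383], E[r] = 2.4824, γ^t·E[r] = 2.010762, running G = 6.221699
t=3: π = [0.2517, 0.1987, 0.3020, 0.2476], E[r] = 2.5168, γ^t·E[r] = 1.834781, running G = 8.056480
t=4: π = [0.2505, 0.2005, 0.2992, 0.2498], E[r] = 2.4979, γ^t·E[r] = 1.638868, running G = 9.695348

G = 9.6953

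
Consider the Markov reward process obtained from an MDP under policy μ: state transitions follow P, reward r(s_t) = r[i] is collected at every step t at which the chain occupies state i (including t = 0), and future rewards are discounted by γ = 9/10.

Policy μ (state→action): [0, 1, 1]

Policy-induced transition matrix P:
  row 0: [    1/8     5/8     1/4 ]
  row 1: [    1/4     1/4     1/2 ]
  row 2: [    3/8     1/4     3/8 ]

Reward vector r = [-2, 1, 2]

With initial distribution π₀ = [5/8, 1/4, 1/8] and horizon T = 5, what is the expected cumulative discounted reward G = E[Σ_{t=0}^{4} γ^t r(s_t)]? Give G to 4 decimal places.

G = 1.2425

t=0: π = [0.6250, 0.2500, 0.1250], E[r] = -0.7500, γ^t·E[r] = -0.750000, running G = -0.750000
t=1: π = [0.1875, 0.4844, 0.3281], E[r] = 0.7656, γ^t·E[r] = 0.689063, running G = -0.060938
t=2: π = [0.2676, 0.3203, 0.4121], E[r] = 0.6094, γ^t·E[r] = 0.493594, running G = 0.432656
t=3: π = [0.2681, 0.3503, 0.3816], E[r] = 0.5774, γ^t·E[r] = 0.420919, running G = 0.853575
t=4: π = [0.2642, 0.3505, 0.3853], E[r] = 0.5927, γ^t·E[r] = 0.388879, running G = 1.242454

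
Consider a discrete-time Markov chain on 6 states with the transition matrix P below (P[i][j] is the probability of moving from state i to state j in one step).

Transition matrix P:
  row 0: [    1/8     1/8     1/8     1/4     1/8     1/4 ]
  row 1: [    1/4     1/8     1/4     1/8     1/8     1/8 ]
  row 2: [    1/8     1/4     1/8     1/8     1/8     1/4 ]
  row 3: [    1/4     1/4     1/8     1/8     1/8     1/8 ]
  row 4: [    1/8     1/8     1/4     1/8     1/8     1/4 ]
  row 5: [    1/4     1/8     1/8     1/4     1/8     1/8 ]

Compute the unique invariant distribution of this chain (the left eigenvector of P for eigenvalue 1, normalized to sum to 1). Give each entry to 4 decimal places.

π = [0.1904, 0.1667, 0.1615, 0.1719, 0.1250, 0.1846]

Balance equations π_j = Σ_i π_i·P[i][j]:
  π_0 = 1/8·π_0 + 1/4·π_1 + 1/8·π_2 + 1/4·π_3 + 1/8·π_4 + 1/4·π_5
  π_1 = 1/8·π_0 + 1/8·π_1 + 1/4·π_2 + 1/4·π_3 + 1/8·π_4 + 1/8·π_5
  π_2 = 1/8·π_0 + 1/4·π_1 + 1/8·π_2 + 1/8·π_3 + 1/4·π_4 + 1/8·π_5
  π_3 = 1/4·π_0 + 1/8·π_1 + 1/8·π_2 + 1/8·π_3 + 1/8·π_4 + 1/4·π_5
  π_4 = 1/8·π_0 + 1/8·π_1 + 1/8·π_2 + 1/8·π_3 + 1/8·π_4 + 1/8·π_5
  normalize: π_0 + π_1 + π_2 + π_3 + π_4 + π_5 = 1
Solving the linear system gives exactly π = [329/1728, 1/6, 31/192, 11/64, 1/8, 319/1728].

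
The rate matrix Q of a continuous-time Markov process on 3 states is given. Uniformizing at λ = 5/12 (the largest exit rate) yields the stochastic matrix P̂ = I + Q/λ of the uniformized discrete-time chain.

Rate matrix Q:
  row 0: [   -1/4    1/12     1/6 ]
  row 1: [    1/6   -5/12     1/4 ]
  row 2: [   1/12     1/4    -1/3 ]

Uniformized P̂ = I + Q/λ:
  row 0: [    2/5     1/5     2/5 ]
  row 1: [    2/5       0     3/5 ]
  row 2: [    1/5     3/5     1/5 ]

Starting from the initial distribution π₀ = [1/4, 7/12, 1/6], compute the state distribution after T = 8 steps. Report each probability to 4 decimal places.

π = [0.3233, 0.2950, 0.3817]

t=0: π = [0.2500, 0.5833, 0.1667]
t=1: π = [0.3667, 0.1500, 0.4833]
t=2: π = [0.3033, 0.3633, 0.3333]
t=3: π = [0.3333, 0.2607, 0.4060]
t=4: π = [0.3188, 0.3103, 0.3709]
t=5: π = [0.3258, 0.2863, 0.3879]
t=6: π = [0.3224, 0.2979, 0.3797]
t=7: π = [0.3241, 0.2923, 0.3836]
t=8: π = [0.3233, 0.2950, 0.3817]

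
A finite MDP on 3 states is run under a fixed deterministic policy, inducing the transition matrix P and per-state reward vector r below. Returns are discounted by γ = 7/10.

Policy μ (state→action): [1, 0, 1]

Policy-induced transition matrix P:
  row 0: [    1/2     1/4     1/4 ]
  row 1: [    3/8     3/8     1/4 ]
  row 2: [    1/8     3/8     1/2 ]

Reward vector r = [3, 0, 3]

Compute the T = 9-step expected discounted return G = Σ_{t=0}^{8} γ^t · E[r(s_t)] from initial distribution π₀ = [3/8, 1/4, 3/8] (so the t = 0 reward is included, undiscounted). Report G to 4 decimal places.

t=0: π = [0.3750, 0.2500, 0.3750], E[r] = 2.2500, γ^t·E[r] = 2.250000, running G = 2.250000
t=1: π = [0.3281, 0.3281, 0.3438], E[r] = 2.0156, γ^t·E[r] = 1.410938, running G = 3.660938
t=2: π = [0.3301, 0.3340, 0.3359], E[r] = 1.9980, γ^t·E[r] = 0.979043, running G = 4.639980
t=3: π = [0.3323, 0.3337, 0.3340], E[r] = 1.9988, γ^t·E[r] = 0.685581, running G = 5.325562
t=4: π = [0.3330, 0.3335, 0.3335], E[r] = 1.9996, γ^t·E[r] = 0.480105, running G = 5.805667
t=5: π = [0.3333, 0.3334, 0.3334], E[r] = 1.9999, γ^t·E[r] = 0.336121, running G = 6.141788
t=6: π = [0.3333, 0.3333, 0.3333], E[r] = 2.0000, γ^t·E[r] = 0.235295, running G = 6.377082
t=7: π = [0.3333, 0.3333, 0.3333], E[r] = 2.0000, γ^t·E[r] = 0.164708, running G = 6.541790
t=8: π = [0.3333, 0.3333, 0.3333], E[r] = 2.0000, γ^t·E[r] = 0.115296, running G = 6.657086

G = 6.6571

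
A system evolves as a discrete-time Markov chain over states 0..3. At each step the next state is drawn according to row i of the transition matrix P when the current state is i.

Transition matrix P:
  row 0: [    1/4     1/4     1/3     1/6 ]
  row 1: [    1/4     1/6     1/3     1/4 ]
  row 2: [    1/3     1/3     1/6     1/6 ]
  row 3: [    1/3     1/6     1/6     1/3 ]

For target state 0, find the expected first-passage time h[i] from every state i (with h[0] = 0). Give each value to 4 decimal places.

First-step conditioning: h[0] = 0; for i ≠ 0, h[i] = 1 + Σ_k P[i][k]·h[k].
  h[1] = 1 + 1/6·h[1] + 1/3·h[2] + 1/4·h[3]
  h[2] = 1 + 1/3·h[1] + 1/6·h[2] + 1/6·h[3]
  h[3] = 1 + 1/6·h[1] + 1/6·h[2] + 1/3·h[3]
Solving the 3×3 linear system over states ≠ 0 gives exactly h = [0, 24/7, 426/133, 60/19] (h[0] = 0 is the target).

h = [0.0000, 3.4286, 3.2030, 3.1579]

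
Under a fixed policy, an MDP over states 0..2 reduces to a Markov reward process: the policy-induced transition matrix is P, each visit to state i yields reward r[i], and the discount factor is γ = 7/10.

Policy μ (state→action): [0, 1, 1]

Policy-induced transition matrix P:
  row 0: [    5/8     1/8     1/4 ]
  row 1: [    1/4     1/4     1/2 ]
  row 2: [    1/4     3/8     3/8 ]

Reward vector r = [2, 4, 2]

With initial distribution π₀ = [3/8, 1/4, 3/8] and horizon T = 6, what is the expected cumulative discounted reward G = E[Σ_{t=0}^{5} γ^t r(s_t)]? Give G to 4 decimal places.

G = 7.3414

t=0: π = [0.3750, 0.2500, 0.3750], E[r] = 2.5000, γ^t·E[r] = 2.500000, running G = 2.500000
t=1: π = [0.3906, 0.2500, 0.3594], E[r] = 2.5000, γ^t·E[r] = 1.750000, running G = 4.250000
t=2: π = [0.3965, 0.2461, 0.3574], E[r] = 2.4922, γ^t·E[r] = 1.221172, running G = 5.471172
t=3: π = [0.3987, 0.2451, 0.3562], E[r] = 2.4902, γ^t·E[r] = 0.854150, running G = 6.325322
t=4: π = [0.3995, 0.2447, 0.3558], E[r] = 2.4894, γ^t·E[r] = 0.597700, running G = 6.923022
t=5: π = [0.3998, 0.2445, 0.3556], E[r] = 2.4891, γ^t·E[r] = 0.418339, running G = 7.341361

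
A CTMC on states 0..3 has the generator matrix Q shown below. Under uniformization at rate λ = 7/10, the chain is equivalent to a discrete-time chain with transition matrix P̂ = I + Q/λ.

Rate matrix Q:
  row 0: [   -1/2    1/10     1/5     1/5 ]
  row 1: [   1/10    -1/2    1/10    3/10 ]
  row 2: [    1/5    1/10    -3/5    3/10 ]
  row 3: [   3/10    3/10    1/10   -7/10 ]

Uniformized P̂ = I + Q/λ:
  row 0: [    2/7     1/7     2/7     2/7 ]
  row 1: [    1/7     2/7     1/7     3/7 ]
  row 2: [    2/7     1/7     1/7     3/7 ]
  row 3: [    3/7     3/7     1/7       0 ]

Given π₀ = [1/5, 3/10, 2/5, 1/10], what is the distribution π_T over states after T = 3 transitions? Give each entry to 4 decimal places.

π = [0.2805, 0.2504, 0.1866, 0.2825]

t=0: π = [0.2000, 0.3000, 0.4000, 0.1000]
t=1: π = [0.2571, 0.2143, 0.1714, 0.3571]
t=2: π = [0.3061, 0.2755, 0.1796, 0.2388]
t=3: π = [0.2805, 0.2504, 0.1866, 0.2825]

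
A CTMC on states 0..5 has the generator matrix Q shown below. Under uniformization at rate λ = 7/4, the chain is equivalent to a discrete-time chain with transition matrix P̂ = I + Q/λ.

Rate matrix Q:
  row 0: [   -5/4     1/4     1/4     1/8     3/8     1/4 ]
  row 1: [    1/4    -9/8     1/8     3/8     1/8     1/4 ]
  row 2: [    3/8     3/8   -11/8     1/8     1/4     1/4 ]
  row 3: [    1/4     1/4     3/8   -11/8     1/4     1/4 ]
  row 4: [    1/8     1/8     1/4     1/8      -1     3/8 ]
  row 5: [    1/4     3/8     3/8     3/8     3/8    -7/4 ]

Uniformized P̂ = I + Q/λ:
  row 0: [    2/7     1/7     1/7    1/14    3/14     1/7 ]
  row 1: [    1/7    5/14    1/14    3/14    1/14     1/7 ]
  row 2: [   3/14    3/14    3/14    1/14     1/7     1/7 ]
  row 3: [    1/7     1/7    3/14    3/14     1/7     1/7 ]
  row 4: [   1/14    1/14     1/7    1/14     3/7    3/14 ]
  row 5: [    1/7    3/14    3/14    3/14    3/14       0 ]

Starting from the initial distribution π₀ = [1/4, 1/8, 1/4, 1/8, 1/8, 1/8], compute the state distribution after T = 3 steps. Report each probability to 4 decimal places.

t=0: π = [0.2500, 0.1250, 0.2500, 0.1250, 0.1250, 0.1250]
t=1: π = [0.1875, 0.1875, 0.1696, 0.1250, 0.1964, 0.1339]
t=2: π = [0.1677, 0.1907, 0.1601, 0.1352, 0.2085, 0.1378]
t=3: π = [0.1634, 0.1901, 0.1602, 0.1377, 0.2106, 0.1381]

π = [0.1634, 0.1901, 0.1602, 0.1377, 0.2106, 0.1381]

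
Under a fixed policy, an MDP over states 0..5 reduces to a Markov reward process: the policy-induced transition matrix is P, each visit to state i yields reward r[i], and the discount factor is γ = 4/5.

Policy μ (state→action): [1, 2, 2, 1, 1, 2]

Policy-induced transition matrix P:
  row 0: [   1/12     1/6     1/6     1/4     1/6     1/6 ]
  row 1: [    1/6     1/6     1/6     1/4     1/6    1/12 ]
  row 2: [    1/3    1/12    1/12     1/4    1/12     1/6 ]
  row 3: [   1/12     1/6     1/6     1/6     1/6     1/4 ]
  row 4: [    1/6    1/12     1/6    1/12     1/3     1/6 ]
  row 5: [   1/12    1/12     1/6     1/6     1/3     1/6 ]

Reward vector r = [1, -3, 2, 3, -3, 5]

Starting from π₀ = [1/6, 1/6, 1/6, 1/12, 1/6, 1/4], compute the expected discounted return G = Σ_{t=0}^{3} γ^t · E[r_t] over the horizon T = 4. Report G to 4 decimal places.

t=0: π = [0.1667, 0.1667, 0.1667, 0.0833, 0.1667, 0.2500], E[r] = 1.0000, γ^t·E[r] = 1.000000, running G = 1.000000
t=1: π = [0.1528, 0.1181, 0.1528, 0.1944, 0.2222, 0.1597], E[r] = 0.8194, γ^t·E[r] = 0.655556, running G = 1.655556
t=2: π = [0.1499, 0.1221, 0.1539, 0.1834, 0.2176, 0.1730], E[r] = 0.8542, γ^t·E[r] = 0.546667, running G = 2.202222
t=3: π = [0.1501, 0.1213, 0.1538, 0.1840, 0.2189, 0.1718], E[r] = 0.8481, γ^t·E[r] = 0.434222, running G = 2.636444

G = 2.6364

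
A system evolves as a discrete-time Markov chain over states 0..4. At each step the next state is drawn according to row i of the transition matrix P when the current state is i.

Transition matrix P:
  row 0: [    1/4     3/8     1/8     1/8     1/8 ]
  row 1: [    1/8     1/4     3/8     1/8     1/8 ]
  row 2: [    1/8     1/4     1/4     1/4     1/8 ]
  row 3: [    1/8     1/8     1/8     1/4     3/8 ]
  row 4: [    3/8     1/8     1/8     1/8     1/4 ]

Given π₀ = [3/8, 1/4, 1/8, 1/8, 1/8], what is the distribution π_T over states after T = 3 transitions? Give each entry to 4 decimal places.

t=0: π = [0.3750, 0.2500, 0.1250, 0.1250, 0.1250]
t=1: π = [0.2031, 0.2656, 0.2031, 0.1563, 0.1719]
t=2: π = [0.1934, 0.2344, 0.2168, 0.1699, 0.1855]
t=3: π = [0.1956, 0.2297, 0.2107, 0.1733, 0.1907]

π = [0.1956, 0.2297, 0.2107, 0.1733, 0.1907]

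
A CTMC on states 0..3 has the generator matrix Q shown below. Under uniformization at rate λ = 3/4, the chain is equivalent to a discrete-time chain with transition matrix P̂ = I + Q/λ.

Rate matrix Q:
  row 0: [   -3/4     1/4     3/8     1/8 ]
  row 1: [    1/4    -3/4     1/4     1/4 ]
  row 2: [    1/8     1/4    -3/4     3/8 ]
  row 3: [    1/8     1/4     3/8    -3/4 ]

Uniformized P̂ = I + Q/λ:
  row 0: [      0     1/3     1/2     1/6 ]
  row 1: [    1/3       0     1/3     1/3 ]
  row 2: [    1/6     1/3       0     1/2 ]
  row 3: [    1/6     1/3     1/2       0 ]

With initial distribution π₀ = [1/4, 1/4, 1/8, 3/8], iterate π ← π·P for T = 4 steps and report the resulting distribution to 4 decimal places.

π = [0.1786, 0.2500, 0.2943, 0.2771]

t=0: π = [0.2500, 0.2500, 0.1250, 0.3750]
t=1: π = [0.1667, 0.2500, 0.3958, 0.1875]
t=2: π = [0.1806, 0.2500, 0.2604, 0.3090]
t=3: π = [0.1782, 0.2500, 0.3281, 0.2436]
t=4: π = [0.1786, 0.2500, 0.2943, 0.2771]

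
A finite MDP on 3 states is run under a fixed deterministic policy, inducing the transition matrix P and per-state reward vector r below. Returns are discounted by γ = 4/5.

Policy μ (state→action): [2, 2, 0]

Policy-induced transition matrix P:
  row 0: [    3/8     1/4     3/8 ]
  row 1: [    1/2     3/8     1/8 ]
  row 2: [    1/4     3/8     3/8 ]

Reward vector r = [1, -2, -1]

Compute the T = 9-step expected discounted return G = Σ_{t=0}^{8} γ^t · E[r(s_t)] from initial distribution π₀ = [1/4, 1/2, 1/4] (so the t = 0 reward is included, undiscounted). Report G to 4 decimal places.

t=0: π = [0.2500, 0.5000, 0.2500], E[r] = -1.0000, γ^t·E[r] = -1.000000, running G = -1.000000
t=1: π = [0.4063, 0.3438, 0.2500], E[r] = -0.5313, γ^t·E[r] = -0.425000, running G = -1.425000
t=2: π = [0.3867, 0.3242, 0.2891], E[r] = -0.5508, γ^t·E[r] = -0.352500, running G = -1.777500
t=3: π = [0.3794, 0.3267, 0.2939], E[r] = -0.5679, γ^t·E[r] = -0.290750, running G = -2.068250
t=4: π = [0.3791, 0.3276, 0.2933], E[r] = -0.5694, γ^t·E[r] = -0.233225, running G = -2.301475
t=5: π = [0.3793, 0.3276, 0.2931], E[r] = -0.5691, γ^t·E[r] = -0.186468, running G = -2.487943
t=6: π = [0.3793, 0.3276, 0.2931], E[r] = -0.5690, γ^t·E[r] = -0.149150, running G = -2.637093
t=7: π = [0.3793, 0.3276, 0.2931], E[r] = -0.5690, γ^t·E[r] = -0.119320, running G = -2.756413
t=8: π = [0.3793, 0.3276, 0.2931], E[r] = -0.5690, γ^t·E[r] = -0.095457, running G = -2.851869

G = -2.8519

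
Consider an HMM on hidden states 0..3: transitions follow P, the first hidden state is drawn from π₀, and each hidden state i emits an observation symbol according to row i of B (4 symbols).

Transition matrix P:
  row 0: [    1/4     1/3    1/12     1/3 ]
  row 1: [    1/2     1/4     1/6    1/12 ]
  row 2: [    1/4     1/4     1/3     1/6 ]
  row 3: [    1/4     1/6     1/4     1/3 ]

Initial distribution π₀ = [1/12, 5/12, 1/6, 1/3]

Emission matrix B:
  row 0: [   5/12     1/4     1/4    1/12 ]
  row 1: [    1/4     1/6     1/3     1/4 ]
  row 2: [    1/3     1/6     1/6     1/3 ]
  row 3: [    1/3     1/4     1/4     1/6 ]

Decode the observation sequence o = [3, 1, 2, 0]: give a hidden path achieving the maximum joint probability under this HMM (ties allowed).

path = [1, 0, 1, 0]

t=0: δ = [6.944e-03, 1.042e-01, 5.556e-02, 5.556e-02]  (obs o_0=3)
t=1: δ = [1.302e-02, 4.340e-03, 3.086e-03, 4.630e-03]  ψ = [1, 1, 2, 3]  (obs o_1=1)
t=2: δ = [8.138e-04, 1.447e-03, 1.929e-04, 1.085e-03]  ψ = [0, 0, 3, 0]  (obs o_2=2)
t=3: δ = [3.014e-04, 9.042e-05, 9.042e-05, 1.206e-04]  ψ = [1, 1, 3, 3]  (obs o_3=0)
backtrack: best end state = 0; path = [1, 0, 1, 0]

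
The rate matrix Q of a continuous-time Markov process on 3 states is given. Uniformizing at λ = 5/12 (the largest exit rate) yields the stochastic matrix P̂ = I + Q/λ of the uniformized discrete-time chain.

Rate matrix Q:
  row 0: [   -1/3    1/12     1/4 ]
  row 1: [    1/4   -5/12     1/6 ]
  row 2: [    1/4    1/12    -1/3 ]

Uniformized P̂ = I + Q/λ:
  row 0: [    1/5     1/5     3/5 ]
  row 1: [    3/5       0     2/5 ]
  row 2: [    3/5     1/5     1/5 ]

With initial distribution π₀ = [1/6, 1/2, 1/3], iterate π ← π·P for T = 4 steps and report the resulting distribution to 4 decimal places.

π = [0.4219, 0.1672, 0.4109]

t=0: π = [0.1667, 0.5000, 0.3333]
t=1: π = [0.5333, 0.1000, 0.3667]
t=2: π = [0.3867, 0.1800, 0.4333]
t=3: π = [0.4453, 0.1640, 0.3907]
t=4: π = [0.4219, 0.1672, 0.4109]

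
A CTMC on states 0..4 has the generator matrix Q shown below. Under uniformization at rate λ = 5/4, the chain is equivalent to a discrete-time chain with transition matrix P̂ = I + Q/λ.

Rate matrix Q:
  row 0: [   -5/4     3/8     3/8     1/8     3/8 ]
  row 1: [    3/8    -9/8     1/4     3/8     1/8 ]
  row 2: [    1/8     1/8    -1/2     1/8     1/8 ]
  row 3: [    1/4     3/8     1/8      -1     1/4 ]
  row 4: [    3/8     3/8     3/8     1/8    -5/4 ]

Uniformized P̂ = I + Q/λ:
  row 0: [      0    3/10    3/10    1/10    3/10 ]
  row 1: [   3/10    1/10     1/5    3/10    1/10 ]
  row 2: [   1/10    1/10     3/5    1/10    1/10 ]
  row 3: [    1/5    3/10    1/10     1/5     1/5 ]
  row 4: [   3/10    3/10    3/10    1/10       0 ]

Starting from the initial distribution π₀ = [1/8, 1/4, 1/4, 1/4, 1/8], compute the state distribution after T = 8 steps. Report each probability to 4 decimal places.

π = [0.1640, 0.1904, 0.3575, 0.1534, 0.1347]

t=0: π = [0.1250, 0.2500, 0.2500, 0.2500, 0.1250]
t=1: π = [0.1875, 0.2000, 0.3000, 0.1750, 0.1375]
t=2: π = [0.1663, 0.2000, 0.3350, 0.1575, 0.1413]
t=3: π = [0.1674, 0.1930, 0.3490, 0.1558, 0.1349]
t=4: π = [0.1644, 0.1916, 0.3543, 0.1542, 0.1356]
t=5: π = [0.1644, 0.1908, 0.3563, 0.1537, 0.1347]
t=6: π = [0.1640, 0.1906, 0.3571, 0.1535, 0.1348]
t=7: π = [0.1640, 0.1905, 0.3574, 0.1535, 0.1347]
t=8: π = [0.1640, 0.1904, 0.3575, 0.1534, 0.1347]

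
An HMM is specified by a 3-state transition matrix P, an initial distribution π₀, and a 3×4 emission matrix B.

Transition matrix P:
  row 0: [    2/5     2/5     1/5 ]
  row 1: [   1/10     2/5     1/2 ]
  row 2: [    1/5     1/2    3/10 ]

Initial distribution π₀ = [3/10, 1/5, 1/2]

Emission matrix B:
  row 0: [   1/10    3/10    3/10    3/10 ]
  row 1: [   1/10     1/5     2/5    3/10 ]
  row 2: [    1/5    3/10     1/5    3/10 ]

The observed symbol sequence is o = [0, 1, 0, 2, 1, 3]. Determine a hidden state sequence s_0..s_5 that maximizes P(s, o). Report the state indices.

t=0: δ = [3.000e-02, 2.000e-02, 1.000e-01]  (obs o_0=0)
t=1: δ = [6.000e-03, 1.000e-02, 9.000e-03]  ψ = [2, 2, 2]  (obs o_1=1)
t=2: δ = [2.400e-04, 4.500e-04, 1.000e-03]  ψ = [0, 2, 1]  (obs o_2=0)
t=3: δ = [6.000e-05, 2.000e-04, 6.000e-05]  ψ = [2, 2, 2]  (obs o_3=2)
t=4: δ = [7.200e-06, 1.600e-05, 3.000e-05]  ψ = [0, 1, 1]  (obs o_4=1)
t=5: δ = [1.800e-06, 4.500e-06, 2.700e-06]  ψ = [2, 2, 2]  (obs o_5=3)
backtrack: best end state = 1; path = [2, 1, 2, 1, 2, 1]

path = [2, 1, 2, 1, 2, 1]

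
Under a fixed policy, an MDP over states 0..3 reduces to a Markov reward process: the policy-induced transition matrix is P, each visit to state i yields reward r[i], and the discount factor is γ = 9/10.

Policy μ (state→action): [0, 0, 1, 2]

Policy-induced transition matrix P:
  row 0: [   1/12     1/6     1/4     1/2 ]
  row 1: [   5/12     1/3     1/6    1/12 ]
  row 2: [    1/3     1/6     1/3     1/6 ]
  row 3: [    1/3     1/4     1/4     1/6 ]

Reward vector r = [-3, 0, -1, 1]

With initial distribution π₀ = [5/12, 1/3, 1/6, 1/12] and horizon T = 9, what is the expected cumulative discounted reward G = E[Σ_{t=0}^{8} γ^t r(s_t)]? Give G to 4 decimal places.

t=0: π = [0.4167, 0.3333, 0.1667, 0.0833], E[r] = -1.3333, γ^t·E[r] = -1.333333, running G = -1.333333
t=1: π = [0.2569, 0.2292, 0.2361, 0.2778], E[r] = -0.7292, γ^t·E[r] = -0.656250, running G = -1.989583
t=2: π = [0.2882, 0.2280, 0.2506, 0.2332], E[r] = -0.8819, γ^t·E[r] = -0.714375, running G = -2.703958
t=3: π = [0.2803, 0.2241, 0.2519, 0.2437], E[r] = -0.8490, γ^t·E[r] = -0.618926, running G = -3.322884
t=4: π = [0.2819, 0.2243, 0.2523, 0.2414], E[r] = -0.8567, γ^t·E[r] = -0.562085, running G = -3.884969
t=5: π = [0.2815, 0.2242, 0.2523, 0.2420], E[r] = -0.8550, γ^t·E[r] = -0.504875, running G = -4.389844
t=6: π = [0.2816, 0.2242, 0.2523, 0.2418], E[r] = -0.8554, γ^t·E[r] = -0.454594, running G = -4.844438
t=7: π = [0.2816, 0.2242, 0.2523, 0.2419], E[r] = -0.8553, γ^t·E[r] = -0.409093, running G = -5.253531
t=8: π = [0.2816, 0.2242, 0.2523, 0.2419], E[r] = -0.8553, γ^t·E[r] = -0.368192, running G = -5.621724

G = -5.6217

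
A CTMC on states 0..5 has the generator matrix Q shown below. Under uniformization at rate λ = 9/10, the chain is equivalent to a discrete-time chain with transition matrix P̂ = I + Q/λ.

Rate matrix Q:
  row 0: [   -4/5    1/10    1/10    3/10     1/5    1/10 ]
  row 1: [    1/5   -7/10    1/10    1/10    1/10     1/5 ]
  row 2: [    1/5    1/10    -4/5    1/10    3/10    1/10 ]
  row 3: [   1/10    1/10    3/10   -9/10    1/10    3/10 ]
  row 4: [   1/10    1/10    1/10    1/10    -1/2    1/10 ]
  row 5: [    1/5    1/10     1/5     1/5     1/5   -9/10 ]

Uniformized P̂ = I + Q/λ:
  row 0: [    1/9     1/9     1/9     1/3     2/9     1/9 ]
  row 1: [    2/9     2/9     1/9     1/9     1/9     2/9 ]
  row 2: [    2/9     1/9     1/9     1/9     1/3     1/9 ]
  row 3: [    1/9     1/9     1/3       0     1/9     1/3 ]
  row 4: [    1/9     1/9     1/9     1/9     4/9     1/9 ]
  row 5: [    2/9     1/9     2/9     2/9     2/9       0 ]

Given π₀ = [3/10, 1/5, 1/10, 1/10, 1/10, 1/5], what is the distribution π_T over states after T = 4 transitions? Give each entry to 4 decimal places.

t=0: π = [0.3000, 0.2000, 0.1000, 0.1000, 0.1000, 0.2000]
t=1: π = [0.1667, 0.1333, 0.1556, 0.1889, 0.2222, 0.1333]
t=2: π = [0.1580, 0.1259, 0.1679, 0.1420, 0.2531, 0.1531]
t=3: π = [0.1608, 0.1251, 0.1597, 0.1475, 0.2674, 0.1396]
t=4: π = [0.1583, 0.1250, 0.1594, 0.1460, 0.2691, 0.1423]

π = [0.1583, 0.1250, 0.1594, 0.1460, 0.2691, 0.1423]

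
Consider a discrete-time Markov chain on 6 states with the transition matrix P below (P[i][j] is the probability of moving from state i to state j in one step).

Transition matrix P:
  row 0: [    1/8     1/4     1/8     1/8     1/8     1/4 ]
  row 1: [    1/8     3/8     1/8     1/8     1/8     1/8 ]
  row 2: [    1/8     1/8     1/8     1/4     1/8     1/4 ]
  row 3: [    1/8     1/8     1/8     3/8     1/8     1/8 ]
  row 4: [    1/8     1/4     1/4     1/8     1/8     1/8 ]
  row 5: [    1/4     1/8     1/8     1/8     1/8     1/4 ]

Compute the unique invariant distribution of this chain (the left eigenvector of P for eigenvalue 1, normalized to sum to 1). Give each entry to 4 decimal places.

π = [0.1480, 0.2122, 0.1406, 0.1901, 0.1250, 0.1841]

Balance equations π_j = Σ_i π_i·P[i][j]:
  π_0 = 1/8·π_0 + 1/8·π_1 + 1/8·π_2 + 1/8·π_3 + 1/8·π_4 + 1/4·π_5
  π_1 = 1/4·π_0 + 3/8·π_1 + 1/8·π_2 + 1/8·π_3 + 1/4·π_4 + 1/8·π_5
  π_2 = 1/8·π_0 + 1/8·π_1 + 1/8·π_2 + 1/8·π_3 + 1/4·π_4 + 1/8·π_5
  π_3 = 1/8·π_0 + 1/8·π_1 + 1/4·π_2 + 3/8·π_3 + 1/8·π_4 + 1/8·π_5
  π_4 = 1/8·π_0 + 1/8·π_1 + 1/8·π_2 + 1/8·π_3 + 1/8·π_4 + 1/8·π_5
  normalize: π_0 + π_1 + π_2 + π_3 + π_4 + π_5 = 1
Solving the linear system gives exactly π = [521/3520, 4481/21120, 9/64, 73/384, 1/8, 81/440].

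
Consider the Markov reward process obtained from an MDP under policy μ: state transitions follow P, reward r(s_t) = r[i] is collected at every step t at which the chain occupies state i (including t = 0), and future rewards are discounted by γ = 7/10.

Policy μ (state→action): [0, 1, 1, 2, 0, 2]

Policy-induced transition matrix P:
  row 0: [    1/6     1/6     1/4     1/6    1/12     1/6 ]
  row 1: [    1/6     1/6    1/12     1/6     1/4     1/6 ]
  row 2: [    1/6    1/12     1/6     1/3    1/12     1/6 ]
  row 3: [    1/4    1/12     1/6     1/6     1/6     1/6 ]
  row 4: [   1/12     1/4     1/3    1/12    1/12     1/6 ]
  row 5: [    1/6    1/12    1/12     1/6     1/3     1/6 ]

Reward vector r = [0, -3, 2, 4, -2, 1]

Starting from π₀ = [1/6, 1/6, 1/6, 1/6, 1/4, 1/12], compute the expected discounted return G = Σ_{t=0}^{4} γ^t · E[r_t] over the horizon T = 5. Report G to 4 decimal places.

G = 1.0188

t=0: π = [0.1667, 0.1667, 0.1667, 0.1667, 0.2500, 0.0833], E[r] = 0.0833, γ^t·E[r] = 0.083333, running G = 0.083333
t=1: π = [0.1597, 0.1528, 0.2014, 0.1736, 0.1458, 0.1667], E[r] = 0.5139, γ^t·E[r] = 0.359722, running G = 0.443056
t=2: π = [0.1690, 0.1337, 0.1777, 0.1881, 0.1649, 0.1667], E[r] = 0.5434, γ^t·E[r] = 0.266267, running G = 0.709323
t=3: π = [0.1686, 0.1360, 0.1832, 0.1825, 0.1630, 0.1667], E[r] = 0.5292, γ^t·E[r] = 0.181507, running G = 0.890830
t=4: π = [0.1683, 0.1359, 0.1826, 0.1836, 0.1629, 0.1667], E[r] = 0.5330, γ^t·E[r] = 0.127984, running G = 1.018815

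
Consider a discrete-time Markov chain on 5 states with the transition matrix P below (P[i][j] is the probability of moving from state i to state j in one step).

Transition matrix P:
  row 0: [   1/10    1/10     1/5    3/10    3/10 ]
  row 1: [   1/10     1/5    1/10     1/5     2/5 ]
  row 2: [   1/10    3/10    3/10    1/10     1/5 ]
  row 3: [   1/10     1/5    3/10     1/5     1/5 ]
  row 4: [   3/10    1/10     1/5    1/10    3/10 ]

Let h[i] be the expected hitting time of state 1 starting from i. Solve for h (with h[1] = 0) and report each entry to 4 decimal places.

First-step conditioning: h[1] = 0; for i ≠ 1, h[i] = 1 + Σ_k P[i][k]·h[k].
  h[0] = 1 + 1/10·h[0] + 1/5·h[2] + 3/10·h[3] + 3/10·h[4]
  h[2] = 1 + 1/10·h[0] + 3/10·h[2] + 1/10·h[3] + 1/5·h[4]
  h[3] = 1 + 1/10·h[0] + 3/10·h[2] + 1/5·h[3] + 1/5·h[4]
  h[4] = 1 + 3/10·h[0] + 1/5·h[2] + 1/10·h[3] + 3/10·h[4]
Solving the 4×4 linear system over states ≠ 1 gives exactly h = [6, 0, 24/5, 16/3, 92/15] (h[1] = 0 is the target).

h = [6.0000, 0.0000, 4.8000, 5.3333, 6.1333]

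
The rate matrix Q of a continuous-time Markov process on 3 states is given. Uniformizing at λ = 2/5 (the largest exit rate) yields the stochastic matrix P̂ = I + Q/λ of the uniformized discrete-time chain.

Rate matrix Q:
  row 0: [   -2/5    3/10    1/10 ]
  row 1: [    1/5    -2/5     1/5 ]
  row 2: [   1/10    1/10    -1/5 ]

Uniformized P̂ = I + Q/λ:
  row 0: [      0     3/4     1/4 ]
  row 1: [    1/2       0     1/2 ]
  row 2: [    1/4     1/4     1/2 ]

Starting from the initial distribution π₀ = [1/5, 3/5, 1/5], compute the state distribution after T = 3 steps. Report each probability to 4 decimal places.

t=0: π = [0.2000, 0.6000, 0.2000]
t=1: π = [0.3500, 0.2000, 0.4500]
t=2: π = [0.2125, 0.3750, 0.4125]
t=3: π = [0.2906, 0.2625, 0.4469]

π = [0.2906, 0.2625, 0.4469]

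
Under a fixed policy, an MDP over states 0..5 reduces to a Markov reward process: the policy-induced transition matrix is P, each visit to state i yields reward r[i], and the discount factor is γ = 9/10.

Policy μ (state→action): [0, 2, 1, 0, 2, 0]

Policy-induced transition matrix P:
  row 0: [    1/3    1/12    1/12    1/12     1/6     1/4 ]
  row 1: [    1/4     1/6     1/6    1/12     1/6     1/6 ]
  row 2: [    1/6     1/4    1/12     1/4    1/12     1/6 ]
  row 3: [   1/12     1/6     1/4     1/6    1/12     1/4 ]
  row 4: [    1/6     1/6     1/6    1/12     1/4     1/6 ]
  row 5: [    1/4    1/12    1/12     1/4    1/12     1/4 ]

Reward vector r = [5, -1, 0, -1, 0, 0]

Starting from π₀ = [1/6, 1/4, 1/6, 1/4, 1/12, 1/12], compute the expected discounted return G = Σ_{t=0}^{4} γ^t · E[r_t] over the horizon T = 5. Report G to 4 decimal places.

t=0: π = [0.1667, 0.2500, 0.1667, 0.2500, 0.0833, 0.0833], E[r] = 0.3333, γ^t·E[r] = 0.333333, running G = 0.333333
t=1: π = [0.2014, 0.1597, 0.1528, 0.1458, 0.1319, 0.2083], E[r] = 0.7014, γ^t·E[r] = 0.631250, running G = 0.964583
t=2: π = [0.2188, 0.1453, 0.1319, 0.1557, 0.1354, 0.2130], E[r] = 0.7928, γ^t·E[r] = 0.642188, running G = 1.606771
t=3: π = [0.2200, 0.1417, 0.1327, 0.1538, 0.1362, 0.2156], E[r] = 0.8045, γ^t·E[r] = 0.586512, running G = 2.193283
t=4: π = [0.2203, 0.1414, 0.1321, 0.1542, 0.1362, 0.2158], E[r] = 0.8058, γ^t·E[r] = 0.528717, running G = 2.722000

G = 2.7220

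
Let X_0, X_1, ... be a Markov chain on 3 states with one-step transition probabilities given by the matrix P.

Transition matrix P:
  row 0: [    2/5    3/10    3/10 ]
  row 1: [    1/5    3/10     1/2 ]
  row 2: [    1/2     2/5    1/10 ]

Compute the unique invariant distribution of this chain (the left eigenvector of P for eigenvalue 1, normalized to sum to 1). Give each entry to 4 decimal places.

π = [0.3644, 0.3305, 0.3051]

Balance equations π_j = Σ_i π_i·P[i][j]:
  π_0 = 2/5·π_0 + 1/5·π_1 + 1/2·π_2
  π_1 = 3/10·π_0 + 3/10·π_1 + 2/5·π_2
  normalize: π_0 + π_1 + π_2 = 1
Solving the linear system gives exactly π = [43/118, 39/118, 18/59].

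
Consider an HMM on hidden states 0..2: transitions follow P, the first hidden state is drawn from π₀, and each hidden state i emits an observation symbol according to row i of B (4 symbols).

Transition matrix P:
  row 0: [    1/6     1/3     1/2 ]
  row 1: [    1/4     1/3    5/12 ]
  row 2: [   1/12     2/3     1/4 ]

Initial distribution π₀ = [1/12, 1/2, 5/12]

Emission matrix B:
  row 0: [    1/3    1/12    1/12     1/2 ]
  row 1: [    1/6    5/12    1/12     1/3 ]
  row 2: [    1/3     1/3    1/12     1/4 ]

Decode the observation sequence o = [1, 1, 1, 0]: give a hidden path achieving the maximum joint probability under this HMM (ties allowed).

path = [1, 2, 1, 2]

t=0: δ = [6.944e-03, 2.083e-01, 1.389e-01]  (obs o_0=1)
t=1: δ = [4.340e-03, 3.858e-02, 2.894e-02]  ψ = [1, 2, 1]  (obs o_1=1)
t=2: δ = [8.038e-04, 8.038e-03, 5.358e-03]  ψ = [1, 2, 1]  (obs o_2=1)
t=3: δ = [6.698e-04, 5.954e-04, 1.116e-03]  ψ = [1, 2, 1]  (obs o_3=0)
backtrack: best end state = 2; path = [1, 2, 1, 2]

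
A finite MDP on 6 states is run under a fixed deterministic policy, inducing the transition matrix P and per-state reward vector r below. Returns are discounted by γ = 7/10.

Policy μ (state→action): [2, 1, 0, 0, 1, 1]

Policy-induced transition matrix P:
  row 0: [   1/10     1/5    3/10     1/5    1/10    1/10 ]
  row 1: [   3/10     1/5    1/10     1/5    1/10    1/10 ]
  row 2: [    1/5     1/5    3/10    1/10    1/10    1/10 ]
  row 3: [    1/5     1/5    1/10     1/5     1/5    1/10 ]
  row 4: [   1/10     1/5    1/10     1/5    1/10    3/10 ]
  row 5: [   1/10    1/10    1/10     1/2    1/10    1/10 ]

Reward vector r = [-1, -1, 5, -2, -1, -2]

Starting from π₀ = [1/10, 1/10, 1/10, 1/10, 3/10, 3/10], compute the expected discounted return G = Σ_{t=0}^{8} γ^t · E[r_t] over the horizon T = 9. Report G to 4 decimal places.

t=0: π = [0.1000, 0.1000, 0.1000, 0.1000, 0.3000, 0.3000], E[r] = -0.8000, γ^t·E[r] = -0.800000, running G = -0.800000
t=1: π = [0.1400, 0.1700, 0.1400, 0.2800, 0.1100, 0.1600], E[r] = -0.6000, γ^t·E[r] = -0.420000, running G = -1.220000
t=2: π = [0.1760, 0.1840, 0.1560, 0.2340, 0.1280, 0.1220], E[r] = -0.4200, γ^t·E[r] = -0.205800, running G = -1.425800
t=3: π = [0.1758, 0.1878, 0.1664, 0.2210, 0.1234, 0.1256], E[r] = -0.3482, γ^t·E[r] = -0.119433, running G = -1.545233
t=4: π = [0.1763, 0.1874, 0.1684, 0.2210, 0.1221, 0.1247], E[r] = -0.3351, γ^t·E[r] = -0.080453, running G = -1.625685
t=5: π = [0.1764, 0.1875, 0.1689, 0.2206, 0.1221, 0.1244], E[r] = -0.3313, γ^t·E[r] = -0.055680, running G = -1.681366
t=6: π = [0.1765, 0.1876, 0.1691, 0.2204, 0.1221, 0.1244], E[r] = -0.3304, γ^t·E[r] = -0.038870, running G = -1.720236
t=7: π = [0.1765, 0.1876, 0.1691, 0.2204, 0.1220, 0.1244], E[r] = -0.3302, γ^t·E[r] = -0.027192, running G = -1.747428
t=8: π = [0.1765, 0.1876, 0.1691, 0.2204, 0.1220, 0.1244], E[r] = -0.3301, γ^t·E[r] = -0.019032, running G = -1.766460

G = -1.7665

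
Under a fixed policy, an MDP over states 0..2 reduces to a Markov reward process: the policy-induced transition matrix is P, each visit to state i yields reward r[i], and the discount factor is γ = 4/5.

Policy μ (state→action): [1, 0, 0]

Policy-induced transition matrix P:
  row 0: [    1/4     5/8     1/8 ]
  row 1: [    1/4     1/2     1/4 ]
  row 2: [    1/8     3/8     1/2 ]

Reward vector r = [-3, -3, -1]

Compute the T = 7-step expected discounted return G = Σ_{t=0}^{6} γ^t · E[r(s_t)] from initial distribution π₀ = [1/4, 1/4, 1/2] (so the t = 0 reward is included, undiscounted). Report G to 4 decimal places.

t=0: π = [0.2500, 0.2500, 0.5000], E[r] = -2.0000, γ^t·E[r] = -2.000000, running G = -2.000000
t=1: π = [0.1875, 0.4688, 0.3438], E[r] = -2.3125, γ^t·E[r] = -1.850000, running G = -3.850000
t=2: π = [0.2070, 0.4805, 0.3125], E[r] = -2.3750, γ^t·E[r] = -1.520000, running G = -5.370000
t=3: π = [0.2109, 0.4868, 0.3022], E[r] = -2.3955, γ^t·E[r] = -1.226500, running G = -6.596500
t=4: π = [0.2122, 0.4886, 0.2992], E[r] = -2.4016, γ^t·E[r] = -0.983700, running G = -7.580200
t=5: π = [0.2126, 0.4891, 0.2983], E[r] = -2.4035, γ^t·E[r] = -0.787565, running G = -8.367765
t=6: π = [0.2127, 0.4893, 0.2980], E[r] = -2.4040, γ^t·E[r] = -0.630198, running G = -8.997963

G = -8.9980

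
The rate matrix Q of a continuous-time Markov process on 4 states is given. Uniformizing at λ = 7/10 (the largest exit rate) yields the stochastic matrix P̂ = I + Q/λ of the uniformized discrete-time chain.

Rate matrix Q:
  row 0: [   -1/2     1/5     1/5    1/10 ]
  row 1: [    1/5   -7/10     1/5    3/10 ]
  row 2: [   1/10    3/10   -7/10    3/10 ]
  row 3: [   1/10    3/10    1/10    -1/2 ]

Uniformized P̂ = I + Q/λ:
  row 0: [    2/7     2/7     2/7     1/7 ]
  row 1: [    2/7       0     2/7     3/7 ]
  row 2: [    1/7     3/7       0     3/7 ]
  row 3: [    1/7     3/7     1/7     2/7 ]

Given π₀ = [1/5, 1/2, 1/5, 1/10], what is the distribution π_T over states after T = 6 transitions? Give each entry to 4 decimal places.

π = [0.2129, 0.2795, 0.1861, 0.3215]

t=0: π = [0.2000, 0.5000, 0.2000, 0.1000]
t=1: π = [0.2429, 0.1857, 0.2143, 0.3571]
t=2: π = [0.2041, 0.3143, 0.1735, 0.3082]
t=3: π = [0.2169, 0.2647, 0.1921, 0.3262]
t=4: π = [0.2117, 0.2841, 0.1842, 0.3200]
t=5: π = [0.2137, 0.2766, 0.1874, 0.3224]
t=6: π = [0.2129, 0.2795, 0.1861, 0.3215]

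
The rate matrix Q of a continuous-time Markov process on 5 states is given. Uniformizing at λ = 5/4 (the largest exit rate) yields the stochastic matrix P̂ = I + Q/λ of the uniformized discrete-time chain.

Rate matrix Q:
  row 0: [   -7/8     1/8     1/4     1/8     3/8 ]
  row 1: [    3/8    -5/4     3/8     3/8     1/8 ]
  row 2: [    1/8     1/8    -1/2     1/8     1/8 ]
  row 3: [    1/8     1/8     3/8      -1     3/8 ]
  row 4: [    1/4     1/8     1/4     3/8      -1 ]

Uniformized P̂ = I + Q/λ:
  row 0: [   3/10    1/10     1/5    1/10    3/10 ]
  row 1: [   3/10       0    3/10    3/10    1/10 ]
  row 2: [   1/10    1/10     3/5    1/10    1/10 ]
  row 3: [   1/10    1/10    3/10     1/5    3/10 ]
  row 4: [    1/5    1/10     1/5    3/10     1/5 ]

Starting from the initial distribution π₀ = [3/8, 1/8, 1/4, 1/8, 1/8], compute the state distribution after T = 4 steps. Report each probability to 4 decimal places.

π = [0.1721, 0.0909, 0.3741, 0.1739, 0.1890]

t=0: π = [0.3750, 0.1250, 0.2500, 0.1250, 0.1250]
t=1: π = [0.2125, 0.0875, 0.3250, 0.1625, 0.2125]
t=2: π = [0.1813, 0.0913, 0.3550, 0.1763, 0.1963]
t=3: π = [0.1741, 0.0909, 0.3688, 0.1751, 0.1911]
t=4: π = [0.1721, 0.0909, 0.3741, 0.1739, 0.1890]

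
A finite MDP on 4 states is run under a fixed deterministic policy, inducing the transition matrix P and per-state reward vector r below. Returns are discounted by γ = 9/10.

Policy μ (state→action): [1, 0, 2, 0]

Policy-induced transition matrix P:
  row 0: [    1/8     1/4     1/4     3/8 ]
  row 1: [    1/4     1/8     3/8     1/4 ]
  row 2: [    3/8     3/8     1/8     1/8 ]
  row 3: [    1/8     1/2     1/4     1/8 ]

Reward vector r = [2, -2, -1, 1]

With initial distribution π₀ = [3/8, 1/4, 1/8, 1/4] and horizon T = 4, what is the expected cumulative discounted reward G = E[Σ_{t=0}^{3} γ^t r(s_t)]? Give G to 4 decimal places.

G = -0.1281

t=0: π = [0.3750, 0.2500, 0.1250, 0.2500], E[r] = 0.3750, γ^t·E[r] = 0.375000, running G = 0.375000
t=1: π = [0.1875, 0.2969, 0.2656, 0.2500], E[r] = -0.2344, γ^t·E[r] = -0.210938, running G = 0.164063
t=2: π = [0.2285, 0.3086, 0.2539, 0.2090], E[r] = -0.2051, γ^t·E[r] = -0.166113, running G = -0.002051
t=3: π = [0.2271, 0.2954, 0.2568, 0.2207], E[r] = -0.1729, γ^t·E[r] = -0.126009, running G = -0.128060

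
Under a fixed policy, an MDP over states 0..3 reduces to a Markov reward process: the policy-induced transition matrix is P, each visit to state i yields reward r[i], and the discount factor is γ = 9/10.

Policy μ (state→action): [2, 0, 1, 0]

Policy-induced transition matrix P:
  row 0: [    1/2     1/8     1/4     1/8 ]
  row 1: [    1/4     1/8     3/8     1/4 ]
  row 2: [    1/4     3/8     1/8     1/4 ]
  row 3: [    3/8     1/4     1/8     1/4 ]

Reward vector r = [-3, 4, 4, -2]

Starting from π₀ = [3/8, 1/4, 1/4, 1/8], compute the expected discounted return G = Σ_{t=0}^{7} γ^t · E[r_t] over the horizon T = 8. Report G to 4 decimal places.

G = 1.6468

t=0: π = [0.3750, 0.2500, 0.2500, 0.1250], E[r] = 0.6250, γ^t·E[r] = 0.625000, running G = 0.625000
t=1: π = [0.3594, 0.2031, 0.2344, 0.2031], E[r] = 0.2656, γ^t·E[r] = 0.239063, running G = 0.864063
t=2: π = [0.3652, 0.2090, 0.2207, 0.2051], E[r] = 0.2129, γ^t·E[r] = 0.172441, running G = 1.036504
t=3: π = [0.3669, 0.2058, 0.2229, 0.2043], E[r] = 0.2053, γ^t·E[r] = 0.149680, running G = 1.186184
t=4: π = [0.3673, 0.2063, 0.2223, 0.2041], E[r] = 0.2043, γ^t·E[r] = 0.134011, running G = 1.320195
t=5: π = [0.3673, 0.2061, 0.2225, 0.2041], E[r] = 0.2041, γ^t·E[r] = 0.120522, running G = 1.440717
t=6: π = [0.3673, 0.2061, 0.2224, 0.2041], E[r] = 0.2041, γ^t·E[r] = 0.108459, running G = 1.549176
t=7: π = [0.3673, 0.2061, 0.2225, 0.2041], E[r] = 0.2041, γ^t·E[r] = 0.097612, running G = 1.646788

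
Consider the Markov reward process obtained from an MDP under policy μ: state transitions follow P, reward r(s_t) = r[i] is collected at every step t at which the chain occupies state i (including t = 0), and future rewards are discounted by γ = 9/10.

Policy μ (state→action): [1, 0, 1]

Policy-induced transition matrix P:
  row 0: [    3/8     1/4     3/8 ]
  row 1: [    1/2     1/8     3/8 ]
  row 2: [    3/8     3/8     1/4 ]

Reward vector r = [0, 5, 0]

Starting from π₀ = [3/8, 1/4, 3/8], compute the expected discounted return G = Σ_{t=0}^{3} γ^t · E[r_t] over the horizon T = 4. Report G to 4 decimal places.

t=0: π = [0.3750, 0.2500, 0.3750], E[r] = 1.2500, γ^t·E[r] = 1.250000, running G = 1.250000
t=1: π = [0.4063, 0.2656, 0.3281], E[r] = 1.3281, γ^t·E[r] = 1.195313, running G = 2.445313
t=2: π = [0.4082, 0.2578, 0.3340], E[r] = 1.2891, γ^t·E[r] = 1.044141, running G = 3.489453
t=3: π = [0.4072, 0.2595, 0.3333], E[r] = 1.2976, γ^t·E[r] = 0.945956, running G = 4.435409

G = 4.4354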